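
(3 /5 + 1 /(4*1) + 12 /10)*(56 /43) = 574 /215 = 2.67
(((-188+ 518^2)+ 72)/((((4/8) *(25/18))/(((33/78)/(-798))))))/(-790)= 4425432/17073875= 0.26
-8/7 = -1.14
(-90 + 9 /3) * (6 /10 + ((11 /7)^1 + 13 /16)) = -145377 /560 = -259.60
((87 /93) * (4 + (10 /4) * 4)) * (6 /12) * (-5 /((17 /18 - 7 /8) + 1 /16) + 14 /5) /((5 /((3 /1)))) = -2030406 /14725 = -137.89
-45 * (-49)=2205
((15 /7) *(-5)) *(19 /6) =-475 /14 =-33.93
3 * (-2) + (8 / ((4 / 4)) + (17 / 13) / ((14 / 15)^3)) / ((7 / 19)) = 5014045 / 249704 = 20.08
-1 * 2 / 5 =-2 / 5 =-0.40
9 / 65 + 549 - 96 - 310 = 9304 / 65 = 143.14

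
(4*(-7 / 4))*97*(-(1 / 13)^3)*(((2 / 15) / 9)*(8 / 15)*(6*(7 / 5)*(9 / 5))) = 152096 / 4119375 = 0.04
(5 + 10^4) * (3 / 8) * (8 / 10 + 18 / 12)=8629.31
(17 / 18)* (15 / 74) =85 / 444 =0.19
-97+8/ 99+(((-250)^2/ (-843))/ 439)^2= -145968395693195/ 1506526845219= -96.89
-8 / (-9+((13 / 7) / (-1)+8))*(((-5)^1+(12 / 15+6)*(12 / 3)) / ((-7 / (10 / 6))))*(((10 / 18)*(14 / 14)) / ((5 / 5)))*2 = -16.44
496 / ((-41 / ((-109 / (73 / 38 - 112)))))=-2054432 / 171503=-11.98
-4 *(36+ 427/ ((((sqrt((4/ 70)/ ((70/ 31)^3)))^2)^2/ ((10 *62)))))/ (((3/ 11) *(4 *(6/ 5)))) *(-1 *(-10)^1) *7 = -592315289730875164300/ 257662359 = -2298804109493.06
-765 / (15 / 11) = -561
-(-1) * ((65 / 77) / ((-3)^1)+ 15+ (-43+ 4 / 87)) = -189149 / 6699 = -28.24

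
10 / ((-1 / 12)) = -120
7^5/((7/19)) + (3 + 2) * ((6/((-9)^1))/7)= 957989/21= 45618.52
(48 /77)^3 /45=0.01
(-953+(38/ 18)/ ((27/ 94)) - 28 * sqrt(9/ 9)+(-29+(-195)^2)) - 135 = 8963626/ 243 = 36887.35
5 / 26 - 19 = -489 / 26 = -18.81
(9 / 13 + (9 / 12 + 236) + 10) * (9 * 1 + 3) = 2969.31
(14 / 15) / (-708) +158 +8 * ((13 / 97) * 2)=82484861 / 515070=160.14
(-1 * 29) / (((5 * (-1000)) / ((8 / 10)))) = 29 / 6250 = 0.00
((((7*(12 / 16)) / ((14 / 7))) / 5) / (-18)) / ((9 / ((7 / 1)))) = -49 / 2160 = -0.02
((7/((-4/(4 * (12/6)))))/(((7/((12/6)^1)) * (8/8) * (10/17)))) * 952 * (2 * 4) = -258944/5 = -51788.80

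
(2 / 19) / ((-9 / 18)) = -4 / 19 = -0.21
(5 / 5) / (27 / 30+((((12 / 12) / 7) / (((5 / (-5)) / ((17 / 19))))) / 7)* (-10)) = 9310 / 10079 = 0.92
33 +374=407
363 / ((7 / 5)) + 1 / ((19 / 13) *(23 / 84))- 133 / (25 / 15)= 2783454 / 15295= 181.98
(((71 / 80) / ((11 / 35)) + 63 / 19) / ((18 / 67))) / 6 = 1375577 / 361152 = 3.81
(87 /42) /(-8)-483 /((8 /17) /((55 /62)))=-1581067 /1736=-910.75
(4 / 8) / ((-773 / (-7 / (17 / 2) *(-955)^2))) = 6384175 / 13141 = 485.82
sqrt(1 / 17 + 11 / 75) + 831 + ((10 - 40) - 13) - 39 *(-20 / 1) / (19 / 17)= sqrt(13362) / 255 + 28232 / 19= 1486.35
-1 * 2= -2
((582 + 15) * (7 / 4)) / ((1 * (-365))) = -4179 / 1460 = -2.86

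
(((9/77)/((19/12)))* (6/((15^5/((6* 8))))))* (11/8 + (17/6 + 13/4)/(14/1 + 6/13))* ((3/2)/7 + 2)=502324/4512440625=0.00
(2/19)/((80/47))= 47/760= 0.06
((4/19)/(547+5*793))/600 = 1/12859200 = 0.00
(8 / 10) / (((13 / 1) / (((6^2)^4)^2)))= 11284439629824 / 65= 173606763535.75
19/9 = 2.11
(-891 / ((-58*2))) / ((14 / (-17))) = -15147 / 1624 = -9.33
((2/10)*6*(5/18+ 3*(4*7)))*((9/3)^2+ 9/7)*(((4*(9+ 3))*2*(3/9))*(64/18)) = 12427264/105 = 118354.90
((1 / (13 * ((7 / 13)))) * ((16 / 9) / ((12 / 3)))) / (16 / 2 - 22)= -2 / 441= -0.00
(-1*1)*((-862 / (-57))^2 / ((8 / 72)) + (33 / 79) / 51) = -2058.30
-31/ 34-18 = -643/ 34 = -18.91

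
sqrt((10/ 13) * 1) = sqrt(130)/ 13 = 0.88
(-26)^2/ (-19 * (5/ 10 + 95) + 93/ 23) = -31096/ 83281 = -0.37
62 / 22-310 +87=-2422 / 11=-220.18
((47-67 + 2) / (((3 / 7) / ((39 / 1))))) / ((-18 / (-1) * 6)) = -91 / 6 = -15.17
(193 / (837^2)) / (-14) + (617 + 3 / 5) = 30286998043 / 49039830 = 617.60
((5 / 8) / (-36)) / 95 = -1 / 5472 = -0.00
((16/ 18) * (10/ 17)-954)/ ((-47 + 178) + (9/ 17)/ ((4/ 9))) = -7.21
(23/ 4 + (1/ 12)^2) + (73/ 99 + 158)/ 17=406463/ 26928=15.09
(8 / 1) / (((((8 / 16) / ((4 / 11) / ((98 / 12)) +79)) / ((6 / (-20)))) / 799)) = -163398696 / 539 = -303151.57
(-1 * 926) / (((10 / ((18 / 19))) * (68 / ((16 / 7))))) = -2.95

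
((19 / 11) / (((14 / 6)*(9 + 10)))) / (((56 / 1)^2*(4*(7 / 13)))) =39 / 6761216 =0.00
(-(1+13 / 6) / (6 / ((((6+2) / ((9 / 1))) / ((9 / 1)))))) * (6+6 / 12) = -247 / 729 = -0.34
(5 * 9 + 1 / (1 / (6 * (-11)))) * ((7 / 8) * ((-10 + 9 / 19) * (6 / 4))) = 79821 / 304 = 262.57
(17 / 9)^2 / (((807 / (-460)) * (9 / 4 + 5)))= -531760 / 1895643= -0.28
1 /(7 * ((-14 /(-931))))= 19 /2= 9.50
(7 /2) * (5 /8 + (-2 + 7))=315 /16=19.69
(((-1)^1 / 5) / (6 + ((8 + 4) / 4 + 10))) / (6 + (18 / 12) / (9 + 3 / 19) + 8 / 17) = -1972 / 1242885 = -0.00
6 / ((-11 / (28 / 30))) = -28 / 55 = -0.51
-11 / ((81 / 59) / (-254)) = 164846 / 81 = 2035.14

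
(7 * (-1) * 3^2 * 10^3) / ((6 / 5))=-52500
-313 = -313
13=13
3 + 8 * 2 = 19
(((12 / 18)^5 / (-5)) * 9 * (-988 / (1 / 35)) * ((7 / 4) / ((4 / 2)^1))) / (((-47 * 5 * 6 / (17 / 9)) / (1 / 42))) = -117572 / 513945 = -0.23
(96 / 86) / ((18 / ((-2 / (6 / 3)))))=-8 / 129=-0.06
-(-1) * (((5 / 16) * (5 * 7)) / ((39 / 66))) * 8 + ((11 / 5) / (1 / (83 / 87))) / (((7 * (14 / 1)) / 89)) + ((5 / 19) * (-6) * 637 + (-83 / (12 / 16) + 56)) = -9586926851 / 10529610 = -910.47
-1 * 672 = -672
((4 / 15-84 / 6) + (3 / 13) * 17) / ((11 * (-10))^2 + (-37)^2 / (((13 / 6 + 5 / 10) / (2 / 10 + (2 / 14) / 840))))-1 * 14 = -104477264066 / 7462233207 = -14.00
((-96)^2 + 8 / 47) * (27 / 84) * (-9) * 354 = -9438016.60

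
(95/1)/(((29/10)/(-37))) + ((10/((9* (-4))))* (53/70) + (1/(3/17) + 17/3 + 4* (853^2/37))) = 20944735307/270396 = 77459.49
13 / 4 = 3.25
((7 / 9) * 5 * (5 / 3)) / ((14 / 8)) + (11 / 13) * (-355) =-104135 / 351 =-296.68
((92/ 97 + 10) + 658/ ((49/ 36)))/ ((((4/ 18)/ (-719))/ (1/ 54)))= -40225893/ 1358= -29621.42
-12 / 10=-6 / 5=-1.20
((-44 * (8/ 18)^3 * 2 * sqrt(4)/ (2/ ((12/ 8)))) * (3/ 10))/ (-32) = 0.11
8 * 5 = 40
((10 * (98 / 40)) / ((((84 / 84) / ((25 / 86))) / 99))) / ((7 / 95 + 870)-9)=1645875 / 2009992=0.82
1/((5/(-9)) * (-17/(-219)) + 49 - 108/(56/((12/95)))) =1310715/63849208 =0.02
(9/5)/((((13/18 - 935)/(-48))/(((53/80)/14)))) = 12879/2942975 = 0.00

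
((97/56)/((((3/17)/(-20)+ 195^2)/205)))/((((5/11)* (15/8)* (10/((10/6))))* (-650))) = -743699/264710976075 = -0.00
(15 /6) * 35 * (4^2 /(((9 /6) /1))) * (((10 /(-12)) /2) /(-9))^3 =21875 /236196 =0.09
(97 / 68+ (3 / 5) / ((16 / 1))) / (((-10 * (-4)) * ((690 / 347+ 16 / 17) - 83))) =-690877 / 1511472000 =-0.00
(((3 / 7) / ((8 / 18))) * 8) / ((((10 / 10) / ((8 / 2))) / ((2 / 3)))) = 144 / 7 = 20.57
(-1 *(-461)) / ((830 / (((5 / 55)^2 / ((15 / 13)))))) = 5993 / 1506450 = 0.00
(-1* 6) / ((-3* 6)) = 1 / 3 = 0.33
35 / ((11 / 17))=595 / 11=54.09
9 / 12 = 3 / 4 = 0.75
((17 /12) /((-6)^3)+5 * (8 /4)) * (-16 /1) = -25903 /162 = -159.90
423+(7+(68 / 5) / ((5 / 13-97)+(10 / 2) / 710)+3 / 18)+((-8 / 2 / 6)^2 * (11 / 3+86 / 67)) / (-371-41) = 142893123968293 / 332293708530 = 430.02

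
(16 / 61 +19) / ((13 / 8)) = 9400 / 793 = 11.85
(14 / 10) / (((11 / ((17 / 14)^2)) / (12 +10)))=289 / 70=4.13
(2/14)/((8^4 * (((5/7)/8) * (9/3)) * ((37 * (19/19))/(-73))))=-73/284160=-0.00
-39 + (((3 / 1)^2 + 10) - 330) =-350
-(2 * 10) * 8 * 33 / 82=-2640 / 41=-64.39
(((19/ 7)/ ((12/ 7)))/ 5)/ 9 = 19/ 540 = 0.04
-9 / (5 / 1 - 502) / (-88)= -9 / 43736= -0.00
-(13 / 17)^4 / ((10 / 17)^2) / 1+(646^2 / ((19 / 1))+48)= 636118239 / 28900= 22011.01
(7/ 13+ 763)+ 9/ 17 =168859/ 221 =764.07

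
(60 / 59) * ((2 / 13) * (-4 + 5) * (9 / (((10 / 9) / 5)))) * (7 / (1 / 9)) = 399.19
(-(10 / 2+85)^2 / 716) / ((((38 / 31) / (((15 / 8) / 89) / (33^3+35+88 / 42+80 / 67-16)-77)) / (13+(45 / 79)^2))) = 1447993690347839520375 / 152924123721890048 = 9468.71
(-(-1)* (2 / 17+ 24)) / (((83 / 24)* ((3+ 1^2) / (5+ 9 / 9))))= 14760 / 1411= 10.46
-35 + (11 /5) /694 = -121439 /3470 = -35.00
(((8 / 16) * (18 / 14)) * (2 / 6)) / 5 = 3 / 70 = 0.04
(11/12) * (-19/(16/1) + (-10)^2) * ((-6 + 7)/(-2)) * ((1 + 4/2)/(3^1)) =-5797/128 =-45.29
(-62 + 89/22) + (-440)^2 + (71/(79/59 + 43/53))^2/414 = 39850123487454779/205896249504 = 193544.68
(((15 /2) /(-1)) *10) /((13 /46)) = -3450 /13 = -265.38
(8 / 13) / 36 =2 / 117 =0.02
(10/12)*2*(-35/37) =-175/111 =-1.58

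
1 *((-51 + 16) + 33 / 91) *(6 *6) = -113472 / 91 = -1246.95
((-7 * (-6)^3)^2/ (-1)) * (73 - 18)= -125737920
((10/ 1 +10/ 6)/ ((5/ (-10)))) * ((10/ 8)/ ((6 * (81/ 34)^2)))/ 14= -0.06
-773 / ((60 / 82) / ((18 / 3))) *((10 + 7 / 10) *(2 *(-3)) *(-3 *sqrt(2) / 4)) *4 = -30520359 *sqrt(2) / 25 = -1726492.23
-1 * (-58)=58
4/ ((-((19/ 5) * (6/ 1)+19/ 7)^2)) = -0.01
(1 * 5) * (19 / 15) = 19 / 3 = 6.33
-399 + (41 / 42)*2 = -8338 / 21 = -397.05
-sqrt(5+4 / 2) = -sqrt(7) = -2.65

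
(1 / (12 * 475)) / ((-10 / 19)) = -1 / 3000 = -0.00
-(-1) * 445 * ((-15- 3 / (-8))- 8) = -80545 / 8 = -10068.12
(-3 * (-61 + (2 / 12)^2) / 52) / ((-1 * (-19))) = 2195 / 11856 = 0.19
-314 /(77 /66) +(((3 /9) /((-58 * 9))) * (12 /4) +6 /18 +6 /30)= -4907531 /18270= -268.61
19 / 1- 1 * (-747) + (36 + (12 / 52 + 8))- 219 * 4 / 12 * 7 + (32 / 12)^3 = 111686 / 351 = 318.19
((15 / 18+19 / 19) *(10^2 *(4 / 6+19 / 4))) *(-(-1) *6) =17875 / 3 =5958.33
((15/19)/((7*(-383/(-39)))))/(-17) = -585/865963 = -0.00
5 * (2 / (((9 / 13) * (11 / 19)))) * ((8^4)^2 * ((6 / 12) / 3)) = 20719861760 / 297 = 69763844.31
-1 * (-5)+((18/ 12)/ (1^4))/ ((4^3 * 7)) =5.00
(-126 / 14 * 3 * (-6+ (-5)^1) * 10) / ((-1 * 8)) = -1485 / 4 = -371.25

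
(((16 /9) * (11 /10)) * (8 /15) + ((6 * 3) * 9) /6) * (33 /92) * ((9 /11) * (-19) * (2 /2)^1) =-15637 /100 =-156.37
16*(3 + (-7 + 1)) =-48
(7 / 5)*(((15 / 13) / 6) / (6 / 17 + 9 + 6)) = 119 / 6786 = 0.02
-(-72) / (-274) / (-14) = 18 / 959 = 0.02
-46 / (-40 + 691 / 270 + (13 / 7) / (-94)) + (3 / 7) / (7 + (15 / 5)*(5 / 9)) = 96704163 / 75703264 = 1.28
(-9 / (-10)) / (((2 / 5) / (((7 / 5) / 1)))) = 3.15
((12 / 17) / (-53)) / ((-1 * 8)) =3 / 1802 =0.00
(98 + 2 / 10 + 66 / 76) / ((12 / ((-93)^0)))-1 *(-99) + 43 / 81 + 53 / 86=286951003 / 2647080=108.40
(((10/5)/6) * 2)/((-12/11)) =-11/18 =-0.61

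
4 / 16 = 0.25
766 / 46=383 / 23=16.65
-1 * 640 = -640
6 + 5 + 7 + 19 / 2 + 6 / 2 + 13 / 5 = 331 / 10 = 33.10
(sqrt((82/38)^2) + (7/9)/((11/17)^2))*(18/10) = 83086/11495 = 7.23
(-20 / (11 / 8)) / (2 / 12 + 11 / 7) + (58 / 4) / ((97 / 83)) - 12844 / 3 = -1998976585 / 467346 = -4277.29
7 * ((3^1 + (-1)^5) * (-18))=-252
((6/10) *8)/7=24/35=0.69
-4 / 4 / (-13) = 1 / 13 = 0.08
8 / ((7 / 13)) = 104 / 7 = 14.86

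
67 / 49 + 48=2419 / 49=49.37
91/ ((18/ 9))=91/ 2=45.50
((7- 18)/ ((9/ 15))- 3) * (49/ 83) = -3136/ 249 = -12.59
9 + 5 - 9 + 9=14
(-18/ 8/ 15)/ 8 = -3/ 160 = -0.02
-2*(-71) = 142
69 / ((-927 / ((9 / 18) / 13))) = -23 / 8034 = -0.00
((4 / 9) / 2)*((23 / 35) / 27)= 46 / 8505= 0.01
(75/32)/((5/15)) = 225/32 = 7.03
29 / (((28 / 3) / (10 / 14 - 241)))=-73167 / 98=-746.60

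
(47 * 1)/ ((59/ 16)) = 752/ 59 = 12.75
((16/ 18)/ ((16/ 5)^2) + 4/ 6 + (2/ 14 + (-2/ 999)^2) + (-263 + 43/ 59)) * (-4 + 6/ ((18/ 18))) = -3447424852355/ 6594790608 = -522.75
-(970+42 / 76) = -36881 / 38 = -970.55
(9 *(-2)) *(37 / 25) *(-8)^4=-2727936 / 25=-109117.44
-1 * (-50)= 50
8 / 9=0.89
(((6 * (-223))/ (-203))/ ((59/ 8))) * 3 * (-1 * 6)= -192672/ 11977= -16.09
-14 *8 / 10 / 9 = -56 / 45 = -1.24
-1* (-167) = 167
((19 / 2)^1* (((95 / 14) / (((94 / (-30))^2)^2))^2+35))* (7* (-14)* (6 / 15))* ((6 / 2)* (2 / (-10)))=1862401545098310369 / 238112866617610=7821.51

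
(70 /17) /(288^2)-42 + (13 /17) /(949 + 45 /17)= -239518577941 /5702939136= -42.00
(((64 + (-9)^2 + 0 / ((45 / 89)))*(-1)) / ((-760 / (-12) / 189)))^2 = 270372249 / 1444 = 187238.40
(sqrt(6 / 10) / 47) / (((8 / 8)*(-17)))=-sqrt(15) / 3995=-0.00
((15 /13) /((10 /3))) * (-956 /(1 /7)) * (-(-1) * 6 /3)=-60228 /13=-4632.92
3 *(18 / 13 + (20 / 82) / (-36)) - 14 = -9.87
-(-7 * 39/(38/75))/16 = 20475/608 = 33.68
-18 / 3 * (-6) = 36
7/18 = 0.39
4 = 4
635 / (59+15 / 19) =12065 / 1136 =10.62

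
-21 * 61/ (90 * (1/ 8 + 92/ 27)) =-2196/ 545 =-4.03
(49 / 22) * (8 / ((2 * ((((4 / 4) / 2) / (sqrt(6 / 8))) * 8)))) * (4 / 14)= 7 * sqrt(3) / 22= 0.55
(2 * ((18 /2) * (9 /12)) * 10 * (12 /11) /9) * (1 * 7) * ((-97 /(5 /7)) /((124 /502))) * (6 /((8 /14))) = -225477567 /341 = -661224.54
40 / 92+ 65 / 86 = 2355 / 1978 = 1.19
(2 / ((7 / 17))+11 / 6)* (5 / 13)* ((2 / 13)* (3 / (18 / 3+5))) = 1405 / 13013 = 0.11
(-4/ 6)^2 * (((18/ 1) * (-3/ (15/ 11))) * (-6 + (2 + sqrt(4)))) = 176/ 5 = 35.20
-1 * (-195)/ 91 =15/ 7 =2.14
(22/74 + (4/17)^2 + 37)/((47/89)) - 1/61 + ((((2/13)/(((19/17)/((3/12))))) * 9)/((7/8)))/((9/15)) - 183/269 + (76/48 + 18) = 15434830260506065/171102273059172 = 90.21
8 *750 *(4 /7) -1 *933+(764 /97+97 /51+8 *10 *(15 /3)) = 100609354 /34629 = 2905.35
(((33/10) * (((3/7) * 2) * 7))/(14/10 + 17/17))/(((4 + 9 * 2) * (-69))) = -1/184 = -0.01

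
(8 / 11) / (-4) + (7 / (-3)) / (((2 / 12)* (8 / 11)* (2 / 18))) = -7631 / 44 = -173.43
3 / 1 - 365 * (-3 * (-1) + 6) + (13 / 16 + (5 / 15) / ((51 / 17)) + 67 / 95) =-44875477 / 13680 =-3280.37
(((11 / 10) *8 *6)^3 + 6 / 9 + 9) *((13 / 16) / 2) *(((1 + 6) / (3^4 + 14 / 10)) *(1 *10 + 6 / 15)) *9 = 195914939493 / 412000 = 475521.70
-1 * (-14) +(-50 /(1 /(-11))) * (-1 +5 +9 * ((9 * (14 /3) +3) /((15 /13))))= 195264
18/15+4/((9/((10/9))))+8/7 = 8042/2835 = 2.84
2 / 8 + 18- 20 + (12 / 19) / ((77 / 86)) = -6113 / 5852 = -1.04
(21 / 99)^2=49 / 1089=0.04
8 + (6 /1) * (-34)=-196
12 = 12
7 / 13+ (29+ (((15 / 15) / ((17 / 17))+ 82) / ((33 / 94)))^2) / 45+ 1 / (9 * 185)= 29306946037 / 23571405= 1243.33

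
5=5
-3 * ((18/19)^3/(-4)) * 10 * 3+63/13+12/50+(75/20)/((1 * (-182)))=24.20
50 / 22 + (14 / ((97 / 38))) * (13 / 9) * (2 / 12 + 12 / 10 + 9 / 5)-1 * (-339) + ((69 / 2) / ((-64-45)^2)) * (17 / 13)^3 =551005927211645 / 1503977129226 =366.37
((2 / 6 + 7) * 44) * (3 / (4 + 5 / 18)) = 1584 / 7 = 226.29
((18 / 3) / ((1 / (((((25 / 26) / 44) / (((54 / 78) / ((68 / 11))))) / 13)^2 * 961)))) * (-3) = -173580625 / 44537922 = -3.90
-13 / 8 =-1.62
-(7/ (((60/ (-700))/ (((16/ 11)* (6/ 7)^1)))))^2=-1254400/ 121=-10366.94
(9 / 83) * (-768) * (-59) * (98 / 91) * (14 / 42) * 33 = 62802432 / 1079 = 58204.29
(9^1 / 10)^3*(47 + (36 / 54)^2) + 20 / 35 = 246109 / 7000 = 35.16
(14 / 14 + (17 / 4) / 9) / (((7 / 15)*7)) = 265 / 588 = 0.45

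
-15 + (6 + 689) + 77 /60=681.28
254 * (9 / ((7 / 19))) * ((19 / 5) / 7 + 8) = 12986766 / 245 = 53007.21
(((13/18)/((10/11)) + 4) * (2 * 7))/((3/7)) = 156.62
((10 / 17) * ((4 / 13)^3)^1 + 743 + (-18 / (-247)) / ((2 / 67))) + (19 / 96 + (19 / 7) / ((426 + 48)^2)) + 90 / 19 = 6699866986186873 / 8928475055136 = 750.39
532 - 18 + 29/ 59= 30355/ 59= 514.49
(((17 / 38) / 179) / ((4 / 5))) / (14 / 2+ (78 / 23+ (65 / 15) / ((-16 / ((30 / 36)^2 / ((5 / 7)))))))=0.00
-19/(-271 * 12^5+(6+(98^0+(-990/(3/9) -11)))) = 19/67436446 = 0.00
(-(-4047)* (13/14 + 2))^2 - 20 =140468190.86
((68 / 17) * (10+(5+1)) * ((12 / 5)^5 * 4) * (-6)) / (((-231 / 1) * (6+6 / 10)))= 42467328 / 529375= 80.22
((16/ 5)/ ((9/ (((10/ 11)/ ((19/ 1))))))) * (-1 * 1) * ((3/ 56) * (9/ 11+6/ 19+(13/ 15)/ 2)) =-19654/ 13759515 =-0.00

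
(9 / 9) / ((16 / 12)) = 3 / 4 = 0.75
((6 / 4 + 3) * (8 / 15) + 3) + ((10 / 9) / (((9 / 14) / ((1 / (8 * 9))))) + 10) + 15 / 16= 954203 / 58320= 16.36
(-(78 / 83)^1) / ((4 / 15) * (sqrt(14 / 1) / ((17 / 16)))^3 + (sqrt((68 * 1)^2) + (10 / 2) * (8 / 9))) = -34524568379925 / 2592662142686374 + 741657047040 * sqrt(14) / 1296331071343187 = -0.01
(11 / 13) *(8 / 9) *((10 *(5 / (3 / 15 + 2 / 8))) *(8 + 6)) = 1169.99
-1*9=-9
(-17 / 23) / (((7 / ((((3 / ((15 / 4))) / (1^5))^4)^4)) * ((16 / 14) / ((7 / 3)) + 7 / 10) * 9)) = -1022202216448 / 3682891845703125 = -0.00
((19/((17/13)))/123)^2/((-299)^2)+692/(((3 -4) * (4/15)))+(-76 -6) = -6191731409012/2312936649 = -2677.00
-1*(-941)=941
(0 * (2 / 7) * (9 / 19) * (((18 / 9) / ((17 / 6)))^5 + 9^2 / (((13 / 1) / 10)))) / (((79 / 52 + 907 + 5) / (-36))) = 0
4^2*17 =272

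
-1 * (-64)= 64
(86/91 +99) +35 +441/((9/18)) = 92542/91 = 1016.95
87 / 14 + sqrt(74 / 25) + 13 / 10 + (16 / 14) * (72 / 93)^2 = sqrt(74) / 5 + 275783 / 33635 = 9.92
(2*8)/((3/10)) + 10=63.33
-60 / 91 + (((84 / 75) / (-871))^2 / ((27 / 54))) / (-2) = -2188392988 / 3319054375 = -0.66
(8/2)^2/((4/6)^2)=36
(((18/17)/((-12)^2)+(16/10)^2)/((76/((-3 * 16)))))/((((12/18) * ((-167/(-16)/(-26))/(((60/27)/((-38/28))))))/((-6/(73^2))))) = 305026176/27307900955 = 0.01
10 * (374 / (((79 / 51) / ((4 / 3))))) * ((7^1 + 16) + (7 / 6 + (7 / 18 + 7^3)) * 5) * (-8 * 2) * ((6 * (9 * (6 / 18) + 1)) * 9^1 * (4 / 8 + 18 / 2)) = -14576955064320 / 79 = -184518418535.70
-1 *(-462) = 462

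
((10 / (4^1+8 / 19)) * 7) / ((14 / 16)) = 380 / 21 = 18.10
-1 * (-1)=1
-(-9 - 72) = 81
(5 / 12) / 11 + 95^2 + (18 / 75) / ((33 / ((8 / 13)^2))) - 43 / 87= 145956695969 / 16173300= 9024.55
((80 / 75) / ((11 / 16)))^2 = 65536 / 27225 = 2.41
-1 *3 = -3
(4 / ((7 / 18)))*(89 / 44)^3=6344721 / 74536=85.12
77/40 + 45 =1877/40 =46.92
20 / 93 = 0.22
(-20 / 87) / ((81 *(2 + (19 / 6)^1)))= -40 / 72819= -0.00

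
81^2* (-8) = -52488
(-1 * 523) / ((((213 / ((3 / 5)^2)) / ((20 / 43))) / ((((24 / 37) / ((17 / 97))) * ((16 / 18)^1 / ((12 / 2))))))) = -6493568 / 28805055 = -0.23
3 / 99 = 1 / 33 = 0.03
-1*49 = -49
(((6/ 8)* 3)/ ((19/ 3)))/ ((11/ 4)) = 27/ 209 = 0.13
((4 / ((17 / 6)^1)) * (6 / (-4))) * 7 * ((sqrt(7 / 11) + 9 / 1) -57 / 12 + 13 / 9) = -1435 / 17 -252 * sqrt(77) / 187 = -96.24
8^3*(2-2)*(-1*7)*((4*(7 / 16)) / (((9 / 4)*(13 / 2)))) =0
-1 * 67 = -67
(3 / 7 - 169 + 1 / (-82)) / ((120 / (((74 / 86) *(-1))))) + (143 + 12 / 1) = 462665579 / 2961840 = 156.21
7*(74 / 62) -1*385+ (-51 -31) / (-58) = -337333 / 899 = -375.23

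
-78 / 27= -26 / 9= -2.89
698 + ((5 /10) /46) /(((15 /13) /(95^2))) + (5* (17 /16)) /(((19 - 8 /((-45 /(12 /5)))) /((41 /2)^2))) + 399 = 8344666819 /6434112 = 1296.94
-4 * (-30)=120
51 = 51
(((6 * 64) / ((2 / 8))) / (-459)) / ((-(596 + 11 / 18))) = 1024 / 182563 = 0.01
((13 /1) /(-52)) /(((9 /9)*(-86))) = 1 /344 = 0.00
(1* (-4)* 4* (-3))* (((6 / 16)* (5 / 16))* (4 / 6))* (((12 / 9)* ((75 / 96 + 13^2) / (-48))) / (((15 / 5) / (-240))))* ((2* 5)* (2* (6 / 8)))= 679125 / 32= 21222.66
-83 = -83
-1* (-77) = 77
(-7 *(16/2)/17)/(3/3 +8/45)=-2520/901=-2.80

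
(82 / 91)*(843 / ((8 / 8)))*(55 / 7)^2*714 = 21328827300 / 637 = 33483245.37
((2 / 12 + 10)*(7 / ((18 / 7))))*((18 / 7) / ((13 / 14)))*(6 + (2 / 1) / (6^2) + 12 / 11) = 4229435 / 7722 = 547.71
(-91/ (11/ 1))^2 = 8281/ 121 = 68.44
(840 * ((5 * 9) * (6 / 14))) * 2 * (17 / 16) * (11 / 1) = 378675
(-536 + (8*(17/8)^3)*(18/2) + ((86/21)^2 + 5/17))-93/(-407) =33624453847/195281856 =172.18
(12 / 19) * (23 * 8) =2208 / 19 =116.21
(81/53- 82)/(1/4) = -17060/53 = -321.89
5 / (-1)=-5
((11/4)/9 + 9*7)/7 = 2279/252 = 9.04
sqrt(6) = 2.45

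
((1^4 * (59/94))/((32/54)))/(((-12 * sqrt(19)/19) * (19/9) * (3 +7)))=-0.02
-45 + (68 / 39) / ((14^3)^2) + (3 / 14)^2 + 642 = 43830917693 / 73412976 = 597.05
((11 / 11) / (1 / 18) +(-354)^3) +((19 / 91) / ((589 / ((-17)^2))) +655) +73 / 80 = -10011433355827 / 225680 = -44361189.99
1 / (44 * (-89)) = -1 / 3916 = -0.00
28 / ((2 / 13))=182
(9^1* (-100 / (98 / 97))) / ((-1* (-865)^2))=1746 / 1466521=0.00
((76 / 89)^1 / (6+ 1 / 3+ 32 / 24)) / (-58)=-114 / 59363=-0.00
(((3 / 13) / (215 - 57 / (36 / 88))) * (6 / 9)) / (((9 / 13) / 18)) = 12 / 227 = 0.05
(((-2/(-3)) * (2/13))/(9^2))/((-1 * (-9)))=4/28431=0.00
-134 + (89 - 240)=-285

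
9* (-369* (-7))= 23247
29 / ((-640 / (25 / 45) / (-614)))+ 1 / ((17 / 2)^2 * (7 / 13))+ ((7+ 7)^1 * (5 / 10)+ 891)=1064433425 / 1165248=913.48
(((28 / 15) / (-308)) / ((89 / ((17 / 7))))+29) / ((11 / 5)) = 2981038 / 226149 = 13.18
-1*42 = -42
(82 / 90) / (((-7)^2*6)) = 41 / 13230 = 0.00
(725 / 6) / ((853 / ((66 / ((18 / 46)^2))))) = 4218775 / 69093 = 61.06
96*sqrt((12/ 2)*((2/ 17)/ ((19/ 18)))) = 576*sqrt(1938)/ 323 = 78.50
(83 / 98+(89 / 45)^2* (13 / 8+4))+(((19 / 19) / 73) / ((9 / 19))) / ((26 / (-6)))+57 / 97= 38047074337 / 1623814920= 23.43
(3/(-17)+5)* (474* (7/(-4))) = -68019/17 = -4001.12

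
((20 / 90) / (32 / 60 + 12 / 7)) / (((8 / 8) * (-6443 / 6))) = -35 / 380137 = -0.00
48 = 48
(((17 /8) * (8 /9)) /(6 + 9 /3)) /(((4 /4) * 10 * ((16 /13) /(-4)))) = -221 /3240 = -0.07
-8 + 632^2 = 399416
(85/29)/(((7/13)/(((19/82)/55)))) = 4199/183106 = 0.02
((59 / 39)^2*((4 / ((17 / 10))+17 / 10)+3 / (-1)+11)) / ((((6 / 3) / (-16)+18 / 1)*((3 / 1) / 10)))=19020184 / 3697551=5.14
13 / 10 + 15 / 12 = 51 / 20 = 2.55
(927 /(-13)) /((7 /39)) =-2781 /7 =-397.29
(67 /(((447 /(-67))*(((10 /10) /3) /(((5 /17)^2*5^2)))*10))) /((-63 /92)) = 9.51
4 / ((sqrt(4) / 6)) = 12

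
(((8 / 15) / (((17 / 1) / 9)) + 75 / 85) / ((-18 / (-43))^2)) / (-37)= -0.18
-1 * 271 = -271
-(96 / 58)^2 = -2.74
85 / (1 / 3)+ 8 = 263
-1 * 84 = -84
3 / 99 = 1 / 33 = 0.03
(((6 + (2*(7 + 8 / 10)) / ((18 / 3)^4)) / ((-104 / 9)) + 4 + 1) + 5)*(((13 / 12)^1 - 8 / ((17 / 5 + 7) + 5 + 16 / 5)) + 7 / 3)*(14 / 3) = 920073539 / 6963840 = 132.12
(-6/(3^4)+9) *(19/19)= 241/27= 8.93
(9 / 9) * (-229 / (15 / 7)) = -1603 / 15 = -106.87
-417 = -417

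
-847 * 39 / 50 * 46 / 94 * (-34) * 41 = 529552023 / 1175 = 450682.57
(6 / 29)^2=36 / 841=0.04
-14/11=-1.27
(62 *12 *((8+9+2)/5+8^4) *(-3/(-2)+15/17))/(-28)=-154418967/595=-259527.68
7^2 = 49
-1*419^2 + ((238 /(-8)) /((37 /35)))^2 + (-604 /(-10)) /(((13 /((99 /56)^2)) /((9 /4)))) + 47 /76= -1852926568818571 /10604164480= -174735.74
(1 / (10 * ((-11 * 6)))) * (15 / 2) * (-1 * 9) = 9 / 88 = 0.10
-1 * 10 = -10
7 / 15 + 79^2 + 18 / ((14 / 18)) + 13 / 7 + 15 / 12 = 376063 / 60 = 6267.72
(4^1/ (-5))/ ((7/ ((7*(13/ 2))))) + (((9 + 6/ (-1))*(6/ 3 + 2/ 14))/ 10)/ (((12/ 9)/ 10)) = -53/ 140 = -0.38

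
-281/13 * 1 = -21.62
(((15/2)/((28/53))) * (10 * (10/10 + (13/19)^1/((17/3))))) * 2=719475/2261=318.21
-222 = -222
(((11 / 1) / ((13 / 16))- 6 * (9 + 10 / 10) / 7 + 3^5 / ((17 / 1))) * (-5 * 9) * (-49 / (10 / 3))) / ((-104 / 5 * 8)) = -28158165 / 367744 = -76.57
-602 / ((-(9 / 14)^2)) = 117992 / 81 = 1456.69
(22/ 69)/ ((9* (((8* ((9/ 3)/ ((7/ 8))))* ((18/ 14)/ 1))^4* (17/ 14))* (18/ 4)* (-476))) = -63412811/ 7200736341066252288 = -0.00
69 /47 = 1.47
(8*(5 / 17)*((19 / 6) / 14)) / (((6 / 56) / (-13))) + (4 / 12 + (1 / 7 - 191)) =-273211 / 1071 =-255.10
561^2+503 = 315224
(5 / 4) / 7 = 5 / 28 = 0.18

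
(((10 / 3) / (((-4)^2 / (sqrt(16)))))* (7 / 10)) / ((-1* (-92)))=7 / 1104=0.01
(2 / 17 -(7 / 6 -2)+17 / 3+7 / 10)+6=13.32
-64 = -64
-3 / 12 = -1 / 4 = -0.25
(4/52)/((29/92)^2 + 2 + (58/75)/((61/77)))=38722800/1548214187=0.03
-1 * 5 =-5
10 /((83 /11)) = 110 /83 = 1.33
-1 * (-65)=65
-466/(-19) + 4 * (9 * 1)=1150/19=60.53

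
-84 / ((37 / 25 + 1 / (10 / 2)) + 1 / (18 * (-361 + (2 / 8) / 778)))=-10616422950 / 212309009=-50.00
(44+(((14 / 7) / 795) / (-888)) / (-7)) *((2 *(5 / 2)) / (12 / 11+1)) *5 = 5979481255 / 11365956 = 526.09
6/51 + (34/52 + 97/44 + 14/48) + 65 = 3983011/58344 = 68.27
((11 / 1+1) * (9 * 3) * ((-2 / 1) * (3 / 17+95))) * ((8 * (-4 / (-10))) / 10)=-8387712 / 425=-19735.79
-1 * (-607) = 607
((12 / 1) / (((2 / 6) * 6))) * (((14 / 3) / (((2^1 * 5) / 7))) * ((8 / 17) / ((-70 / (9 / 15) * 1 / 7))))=-1176 / 2125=-0.55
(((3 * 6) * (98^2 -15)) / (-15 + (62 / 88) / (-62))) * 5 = -75944880 / 1321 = -57490.45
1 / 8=0.12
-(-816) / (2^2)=204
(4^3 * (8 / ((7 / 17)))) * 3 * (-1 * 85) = -2219520 / 7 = -317074.29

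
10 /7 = 1.43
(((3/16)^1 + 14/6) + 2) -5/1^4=-0.48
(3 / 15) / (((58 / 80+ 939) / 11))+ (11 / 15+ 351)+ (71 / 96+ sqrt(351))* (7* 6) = 3453360139 / 9021360+ 126* sqrt(39) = 1169.67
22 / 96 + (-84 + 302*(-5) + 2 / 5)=-382409 / 240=-1593.37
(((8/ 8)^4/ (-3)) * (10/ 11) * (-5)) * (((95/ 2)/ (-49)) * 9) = -7125/ 539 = -13.22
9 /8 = 1.12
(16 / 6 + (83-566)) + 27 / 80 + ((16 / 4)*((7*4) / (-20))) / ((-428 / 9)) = -12323269 / 25680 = -479.88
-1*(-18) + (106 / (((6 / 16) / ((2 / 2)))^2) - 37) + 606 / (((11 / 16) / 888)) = 77563175 / 99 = 783466.41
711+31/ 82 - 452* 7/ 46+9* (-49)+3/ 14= 1332146/ 6601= 201.81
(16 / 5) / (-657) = -16 / 3285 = -0.00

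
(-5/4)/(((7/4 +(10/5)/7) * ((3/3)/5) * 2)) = -175/114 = -1.54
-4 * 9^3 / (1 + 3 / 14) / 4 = -10206 / 17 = -600.35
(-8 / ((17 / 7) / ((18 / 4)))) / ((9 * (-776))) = 7 / 3298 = 0.00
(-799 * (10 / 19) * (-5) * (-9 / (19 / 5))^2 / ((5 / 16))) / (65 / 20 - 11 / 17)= 5867856000 / 404681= 14499.95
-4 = -4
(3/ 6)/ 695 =1/ 1390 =0.00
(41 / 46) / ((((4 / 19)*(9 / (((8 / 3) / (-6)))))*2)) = -0.10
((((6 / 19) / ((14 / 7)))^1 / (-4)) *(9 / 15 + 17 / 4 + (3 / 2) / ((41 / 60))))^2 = 300363561 / 3883782400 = 0.08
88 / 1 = 88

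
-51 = -51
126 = 126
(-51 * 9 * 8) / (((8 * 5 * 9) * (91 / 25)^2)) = -6375 / 8281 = -0.77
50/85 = 10/17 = 0.59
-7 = -7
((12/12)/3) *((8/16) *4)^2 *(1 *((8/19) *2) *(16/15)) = 1024/855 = 1.20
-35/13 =-2.69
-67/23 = -2.91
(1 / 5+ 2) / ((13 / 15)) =33 / 13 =2.54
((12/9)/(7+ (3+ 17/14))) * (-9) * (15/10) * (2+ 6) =-2016/157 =-12.84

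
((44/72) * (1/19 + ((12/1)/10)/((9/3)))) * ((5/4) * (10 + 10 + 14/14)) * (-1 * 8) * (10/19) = -33110/1083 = -30.57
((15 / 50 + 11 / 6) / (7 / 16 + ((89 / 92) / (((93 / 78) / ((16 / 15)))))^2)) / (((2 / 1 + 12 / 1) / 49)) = 13664958720 / 2171457751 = 6.29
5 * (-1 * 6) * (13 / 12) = -65 / 2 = -32.50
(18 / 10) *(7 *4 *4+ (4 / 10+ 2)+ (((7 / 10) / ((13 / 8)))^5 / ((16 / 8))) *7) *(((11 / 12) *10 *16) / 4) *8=70117071440064 / 1160290625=60430.61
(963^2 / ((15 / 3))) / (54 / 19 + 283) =17620011 / 27155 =648.87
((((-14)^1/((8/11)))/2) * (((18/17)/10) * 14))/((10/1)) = -4851/3400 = -1.43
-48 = -48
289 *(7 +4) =3179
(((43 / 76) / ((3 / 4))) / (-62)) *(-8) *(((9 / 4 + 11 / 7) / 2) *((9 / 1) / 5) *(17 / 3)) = 78217 / 41230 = 1.90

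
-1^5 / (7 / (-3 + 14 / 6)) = 0.10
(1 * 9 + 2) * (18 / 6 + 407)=4510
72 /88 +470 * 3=15519 /11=1410.82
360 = 360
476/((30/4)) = 952/15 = 63.47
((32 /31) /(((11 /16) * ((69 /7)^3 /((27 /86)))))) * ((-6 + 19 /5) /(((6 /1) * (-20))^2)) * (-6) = 2744 /6081979125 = 0.00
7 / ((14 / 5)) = 5 / 2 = 2.50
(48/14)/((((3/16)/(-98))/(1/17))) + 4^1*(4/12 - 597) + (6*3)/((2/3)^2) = -250061/102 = -2451.58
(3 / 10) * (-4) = -6 / 5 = -1.20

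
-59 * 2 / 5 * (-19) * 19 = 42598 / 5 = 8519.60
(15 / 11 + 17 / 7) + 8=908 / 77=11.79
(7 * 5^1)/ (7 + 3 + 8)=1.94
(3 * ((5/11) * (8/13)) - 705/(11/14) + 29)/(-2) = 124043/286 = 433.72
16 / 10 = 8 / 5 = 1.60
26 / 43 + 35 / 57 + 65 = 162302 / 2451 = 66.22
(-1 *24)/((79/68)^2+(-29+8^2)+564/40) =-184960/388799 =-0.48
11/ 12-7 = -6.08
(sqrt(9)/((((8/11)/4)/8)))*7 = 924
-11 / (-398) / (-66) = -1 / 2388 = -0.00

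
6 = 6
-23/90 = -0.26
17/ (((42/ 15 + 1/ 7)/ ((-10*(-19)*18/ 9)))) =226100/ 103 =2195.15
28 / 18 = 14 / 9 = 1.56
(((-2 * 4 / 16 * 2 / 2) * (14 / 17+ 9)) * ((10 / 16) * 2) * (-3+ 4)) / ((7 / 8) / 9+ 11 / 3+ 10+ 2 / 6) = -1503 / 3451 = -0.44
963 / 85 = 11.33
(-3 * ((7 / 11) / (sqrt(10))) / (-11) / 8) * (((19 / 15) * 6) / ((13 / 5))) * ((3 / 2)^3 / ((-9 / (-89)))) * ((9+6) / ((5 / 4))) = 319599 * sqrt(10) / 125840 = 8.03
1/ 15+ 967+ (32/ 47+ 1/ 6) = 1364759/ 1410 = 967.91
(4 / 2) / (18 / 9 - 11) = -2 / 9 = -0.22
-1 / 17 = -0.06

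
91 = 91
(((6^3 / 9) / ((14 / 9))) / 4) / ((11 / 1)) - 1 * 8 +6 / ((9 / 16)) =697 / 231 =3.02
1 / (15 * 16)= 1 / 240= 0.00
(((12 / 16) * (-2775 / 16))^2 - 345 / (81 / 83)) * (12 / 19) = 1832155555 / 175104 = 10463.24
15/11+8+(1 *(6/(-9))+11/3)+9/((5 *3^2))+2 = 801/55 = 14.56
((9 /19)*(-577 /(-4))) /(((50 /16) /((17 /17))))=10386 /475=21.87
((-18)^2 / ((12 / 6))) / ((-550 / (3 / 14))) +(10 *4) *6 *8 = 1919.94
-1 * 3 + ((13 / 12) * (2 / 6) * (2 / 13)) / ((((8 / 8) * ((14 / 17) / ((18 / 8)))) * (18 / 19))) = -5725 / 2016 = -2.84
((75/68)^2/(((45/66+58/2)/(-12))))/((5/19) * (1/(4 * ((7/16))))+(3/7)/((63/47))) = -518450625/495570842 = -1.05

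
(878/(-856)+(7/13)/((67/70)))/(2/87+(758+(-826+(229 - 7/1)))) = -15020463/4995359200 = -0.00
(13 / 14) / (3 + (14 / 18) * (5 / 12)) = 702 / 2513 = 0.28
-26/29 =-0.90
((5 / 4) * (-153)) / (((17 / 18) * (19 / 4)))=-810 / 19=-42.63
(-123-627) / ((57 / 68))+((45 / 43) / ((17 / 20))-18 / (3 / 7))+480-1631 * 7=-164897231 / 13889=-11872.51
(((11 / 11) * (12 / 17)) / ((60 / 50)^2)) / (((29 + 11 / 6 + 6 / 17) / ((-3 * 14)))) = -2100 / 3181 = -0.66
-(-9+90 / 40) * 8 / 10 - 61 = -278 / 5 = -55.60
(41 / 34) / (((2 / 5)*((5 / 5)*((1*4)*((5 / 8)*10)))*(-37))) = -41 / 12580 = -0.00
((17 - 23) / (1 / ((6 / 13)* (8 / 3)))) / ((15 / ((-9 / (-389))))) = -288 / 25285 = -0.01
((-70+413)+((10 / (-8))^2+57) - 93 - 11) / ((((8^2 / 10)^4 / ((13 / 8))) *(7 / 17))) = 657613125 / 939524096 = 0.70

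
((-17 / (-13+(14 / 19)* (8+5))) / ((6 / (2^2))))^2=417316 / 38025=10.97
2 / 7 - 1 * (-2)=16 / 7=2.29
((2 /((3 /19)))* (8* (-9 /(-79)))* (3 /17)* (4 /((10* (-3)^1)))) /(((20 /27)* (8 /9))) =-13851 /33575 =-0.41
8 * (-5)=-40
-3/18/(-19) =1/114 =0.01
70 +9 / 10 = 709 / 10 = 70.90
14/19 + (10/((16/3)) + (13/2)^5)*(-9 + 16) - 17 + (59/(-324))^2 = 323982712499/3989088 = 81217.24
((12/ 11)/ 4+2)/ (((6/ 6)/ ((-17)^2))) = 656.82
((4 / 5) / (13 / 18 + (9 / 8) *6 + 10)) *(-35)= -1008 / 629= -1.60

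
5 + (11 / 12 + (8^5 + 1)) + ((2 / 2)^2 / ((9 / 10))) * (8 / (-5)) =1179833 / 36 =32773.14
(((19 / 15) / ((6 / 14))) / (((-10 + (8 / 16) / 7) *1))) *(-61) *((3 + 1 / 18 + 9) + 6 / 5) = 67751663 / 281475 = 240.70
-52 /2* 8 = -208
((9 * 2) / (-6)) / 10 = -3 / 10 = -0.30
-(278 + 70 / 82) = -11433 / 41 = -278.85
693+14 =707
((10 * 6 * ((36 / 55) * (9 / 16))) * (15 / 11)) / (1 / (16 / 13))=58320 / 1573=37.08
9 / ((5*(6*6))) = 1 / 20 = 0.05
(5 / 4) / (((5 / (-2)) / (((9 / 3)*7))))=-21 / 2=-10.50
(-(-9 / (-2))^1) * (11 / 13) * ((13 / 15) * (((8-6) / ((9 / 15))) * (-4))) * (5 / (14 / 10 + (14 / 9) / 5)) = 900 / 7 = 128.57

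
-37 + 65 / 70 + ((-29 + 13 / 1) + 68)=223 / 14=15.93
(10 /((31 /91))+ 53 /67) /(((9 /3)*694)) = 20871 /1441438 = 0.01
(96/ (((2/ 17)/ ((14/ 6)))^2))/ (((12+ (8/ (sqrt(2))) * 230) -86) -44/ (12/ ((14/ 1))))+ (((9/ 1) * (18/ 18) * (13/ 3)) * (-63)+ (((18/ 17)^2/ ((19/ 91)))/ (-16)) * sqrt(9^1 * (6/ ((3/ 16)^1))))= -34046810/ 13873+ 1271257386 * sqrt(2)/ 76176643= -2430.58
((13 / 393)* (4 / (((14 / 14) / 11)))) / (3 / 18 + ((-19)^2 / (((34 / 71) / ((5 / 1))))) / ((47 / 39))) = 457028 / 982168177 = 0.00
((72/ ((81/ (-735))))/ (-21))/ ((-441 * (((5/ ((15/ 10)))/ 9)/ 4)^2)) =-288/ 35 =-8.23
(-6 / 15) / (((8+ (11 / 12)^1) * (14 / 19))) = -0.06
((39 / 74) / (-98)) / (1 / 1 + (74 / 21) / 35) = -585 / 119732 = -0.00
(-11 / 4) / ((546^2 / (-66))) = 121 / 198744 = 0.00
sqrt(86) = 9.27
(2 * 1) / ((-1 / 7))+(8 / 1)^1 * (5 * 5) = 186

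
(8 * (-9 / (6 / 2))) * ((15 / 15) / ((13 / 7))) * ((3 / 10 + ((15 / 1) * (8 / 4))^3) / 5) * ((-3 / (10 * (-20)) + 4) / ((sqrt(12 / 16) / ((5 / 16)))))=-1517686863 * sqrt(3) / 26000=-101104.26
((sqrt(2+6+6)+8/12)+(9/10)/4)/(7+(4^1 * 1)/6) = 107/920+3 * sqrt(14)/23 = 0.60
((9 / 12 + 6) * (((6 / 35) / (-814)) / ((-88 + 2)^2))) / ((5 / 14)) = -81 / 150508600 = -0.00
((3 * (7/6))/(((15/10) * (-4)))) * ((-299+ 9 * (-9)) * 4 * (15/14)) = 950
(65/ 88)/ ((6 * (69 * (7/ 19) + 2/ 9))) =0.00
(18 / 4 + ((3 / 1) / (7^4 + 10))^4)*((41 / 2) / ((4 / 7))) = 87279700576484997 / 540640808835856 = 161.44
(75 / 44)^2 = 5625 / 1936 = 2.91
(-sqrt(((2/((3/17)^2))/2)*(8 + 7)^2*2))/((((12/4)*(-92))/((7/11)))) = 595*sqrt(2)/3036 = 0.28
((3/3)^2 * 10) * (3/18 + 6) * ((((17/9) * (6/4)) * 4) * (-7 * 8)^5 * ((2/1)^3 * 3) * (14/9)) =-387979521556480/27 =-14369611909499.26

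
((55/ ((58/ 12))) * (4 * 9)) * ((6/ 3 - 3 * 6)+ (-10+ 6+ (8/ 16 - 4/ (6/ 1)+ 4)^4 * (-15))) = -77431475/ 58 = -1335025.43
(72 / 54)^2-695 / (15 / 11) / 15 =-161 / 5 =-32.20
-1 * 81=-81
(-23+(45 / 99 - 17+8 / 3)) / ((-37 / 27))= 10953 / 407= 26.91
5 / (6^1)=5 / 6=0.83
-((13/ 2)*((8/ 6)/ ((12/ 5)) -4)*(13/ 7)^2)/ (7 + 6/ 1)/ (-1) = -5239/ 882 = -5.94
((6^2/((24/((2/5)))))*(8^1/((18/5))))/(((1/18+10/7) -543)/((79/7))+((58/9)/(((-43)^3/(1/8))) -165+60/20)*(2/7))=-527608452/37302499103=-0.01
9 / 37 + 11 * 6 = 2451 / 37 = 66.24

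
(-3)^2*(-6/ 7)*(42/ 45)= -36/ 5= -7.20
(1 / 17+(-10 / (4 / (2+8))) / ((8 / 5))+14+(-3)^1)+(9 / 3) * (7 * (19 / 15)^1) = 14983 / 680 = 22.03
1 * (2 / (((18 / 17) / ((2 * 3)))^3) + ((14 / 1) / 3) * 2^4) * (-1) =-11842 / 27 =-438.59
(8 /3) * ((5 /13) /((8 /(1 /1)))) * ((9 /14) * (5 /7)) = 75 /1274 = 0.06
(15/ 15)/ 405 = 1/ 405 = 0.00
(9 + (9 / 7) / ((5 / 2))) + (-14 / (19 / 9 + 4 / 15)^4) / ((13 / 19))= 529266773979 / 59641218455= 8.87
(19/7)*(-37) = -703/7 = -100.43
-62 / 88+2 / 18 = -235 / 396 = -0.59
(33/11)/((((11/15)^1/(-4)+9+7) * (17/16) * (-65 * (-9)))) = 0.00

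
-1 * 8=-8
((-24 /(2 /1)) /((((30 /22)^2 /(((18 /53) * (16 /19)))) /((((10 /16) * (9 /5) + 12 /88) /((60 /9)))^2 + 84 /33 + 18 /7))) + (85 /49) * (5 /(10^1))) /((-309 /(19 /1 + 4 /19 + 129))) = 750559597216 /181057970625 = 4.15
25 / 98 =0.26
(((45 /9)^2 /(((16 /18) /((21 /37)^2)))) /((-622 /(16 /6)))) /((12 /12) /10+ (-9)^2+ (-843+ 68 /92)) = 3803625 /74536350853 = 0.00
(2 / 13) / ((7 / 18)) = 36 / 91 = 0.40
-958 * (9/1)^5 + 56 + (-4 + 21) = -56568869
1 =1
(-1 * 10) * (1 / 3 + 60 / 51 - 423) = 214960 / 51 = 4214.90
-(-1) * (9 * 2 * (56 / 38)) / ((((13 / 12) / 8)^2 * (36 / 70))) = 9031680 / 3211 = 2812.73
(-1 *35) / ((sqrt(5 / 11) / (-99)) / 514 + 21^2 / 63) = -6978392564220 / 1395678512839- 1781010 *sqrt(55) / 1395678512839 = -5.00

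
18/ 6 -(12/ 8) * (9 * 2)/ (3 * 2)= -3/ 2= -1.50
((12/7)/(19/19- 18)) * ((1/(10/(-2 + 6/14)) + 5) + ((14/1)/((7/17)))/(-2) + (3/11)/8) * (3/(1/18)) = 3024459/45815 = 66.01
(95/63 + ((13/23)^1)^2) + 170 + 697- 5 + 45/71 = 2045502811/2366217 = 864.46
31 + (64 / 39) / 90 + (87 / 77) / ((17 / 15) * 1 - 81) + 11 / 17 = 87108997889 / 2752159410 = 31.65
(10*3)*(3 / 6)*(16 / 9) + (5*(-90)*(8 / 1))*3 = -32320 / 3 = -10773.33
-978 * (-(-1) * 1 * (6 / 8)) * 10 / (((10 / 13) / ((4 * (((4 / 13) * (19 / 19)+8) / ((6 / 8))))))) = -422496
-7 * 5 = -35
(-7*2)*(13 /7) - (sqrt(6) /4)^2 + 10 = -131 /8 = -16.38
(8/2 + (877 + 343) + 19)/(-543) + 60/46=-12299/12489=-0.98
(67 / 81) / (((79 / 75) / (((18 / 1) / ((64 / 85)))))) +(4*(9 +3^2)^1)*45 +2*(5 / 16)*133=25344955 / 7584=3341.90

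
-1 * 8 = -8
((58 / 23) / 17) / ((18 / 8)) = 232 / 3519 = 0.07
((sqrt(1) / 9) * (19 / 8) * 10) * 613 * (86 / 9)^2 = 107676515 / 729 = 147704.41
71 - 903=-832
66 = 66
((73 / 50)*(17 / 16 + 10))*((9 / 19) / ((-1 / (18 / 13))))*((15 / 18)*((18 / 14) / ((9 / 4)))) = -348867 / 69160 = -5.04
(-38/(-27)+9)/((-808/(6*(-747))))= 57.73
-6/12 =-1/2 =-0.50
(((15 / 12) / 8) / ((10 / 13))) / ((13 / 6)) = 0.09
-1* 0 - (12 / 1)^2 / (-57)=48 / 19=2.53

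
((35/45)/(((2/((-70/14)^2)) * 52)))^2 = 0.03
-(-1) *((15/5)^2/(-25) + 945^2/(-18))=-2480643/50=-49612.86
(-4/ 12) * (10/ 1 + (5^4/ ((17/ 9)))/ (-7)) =4435/ 357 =12.42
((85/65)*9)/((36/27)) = 459/52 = 8.83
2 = 2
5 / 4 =1.25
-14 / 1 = -14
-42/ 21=-2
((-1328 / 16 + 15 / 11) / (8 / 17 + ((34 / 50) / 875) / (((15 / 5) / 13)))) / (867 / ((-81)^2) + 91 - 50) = -1095502471875 / 261606755806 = -4.19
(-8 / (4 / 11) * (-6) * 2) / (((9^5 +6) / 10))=176 / 3937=0.04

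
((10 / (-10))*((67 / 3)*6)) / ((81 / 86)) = -142.27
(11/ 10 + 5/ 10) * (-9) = -72/ 5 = -14.40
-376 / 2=-188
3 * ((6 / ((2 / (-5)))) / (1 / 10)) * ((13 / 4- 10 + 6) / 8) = 675 / 16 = 42.19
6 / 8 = 3 / 4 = 0.75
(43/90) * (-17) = -731/90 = -8.12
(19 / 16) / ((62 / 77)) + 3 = 4439 / 992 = 4.47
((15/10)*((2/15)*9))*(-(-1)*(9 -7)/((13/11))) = 198/65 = 3.05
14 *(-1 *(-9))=126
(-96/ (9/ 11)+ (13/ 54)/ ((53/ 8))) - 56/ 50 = -118.42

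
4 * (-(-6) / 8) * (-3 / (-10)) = 9 / 10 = 0.90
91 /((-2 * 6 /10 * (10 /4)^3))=-364 /75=-4.85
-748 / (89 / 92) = -68816 / 89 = -773.21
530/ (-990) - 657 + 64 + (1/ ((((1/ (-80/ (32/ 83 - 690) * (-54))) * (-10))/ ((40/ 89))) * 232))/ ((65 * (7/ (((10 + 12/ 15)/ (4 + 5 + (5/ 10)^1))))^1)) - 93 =-43401581592031709/ 63218276466345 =-686.54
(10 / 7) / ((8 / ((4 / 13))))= 5 / 91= 0.05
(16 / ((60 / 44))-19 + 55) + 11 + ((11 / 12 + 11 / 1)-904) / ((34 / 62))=-1599367 / 1020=-1568.01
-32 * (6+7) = -416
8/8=1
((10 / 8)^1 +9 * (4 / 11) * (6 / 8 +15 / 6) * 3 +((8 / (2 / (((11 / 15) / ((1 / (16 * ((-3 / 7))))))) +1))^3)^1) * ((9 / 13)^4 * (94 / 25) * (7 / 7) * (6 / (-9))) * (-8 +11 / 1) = -4801093104254553 / 1169320899175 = -4105.88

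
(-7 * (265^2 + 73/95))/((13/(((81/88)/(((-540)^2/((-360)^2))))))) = -210150612/13585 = -15469.31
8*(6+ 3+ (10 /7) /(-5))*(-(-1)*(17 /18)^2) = 35258 /567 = 62.18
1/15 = 0.07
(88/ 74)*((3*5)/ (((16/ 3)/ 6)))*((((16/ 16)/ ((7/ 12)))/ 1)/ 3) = 2970/ 259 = 11.47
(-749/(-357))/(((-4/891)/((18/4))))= -286011/136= -2103.02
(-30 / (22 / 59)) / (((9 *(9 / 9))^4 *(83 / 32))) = -9440 / 1996731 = -0.00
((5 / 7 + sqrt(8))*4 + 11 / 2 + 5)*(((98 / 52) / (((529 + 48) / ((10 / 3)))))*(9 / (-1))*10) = -98175 / 7501- 58800*sqrt(2) / 7501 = -24.17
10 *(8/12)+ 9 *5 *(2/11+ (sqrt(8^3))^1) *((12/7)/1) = 4780/231+ 8640 *sqrt(2)/7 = 1766.24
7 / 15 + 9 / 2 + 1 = 179 / 30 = 5.97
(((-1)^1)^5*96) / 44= -24 / 11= -2.18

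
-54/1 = -54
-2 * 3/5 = -6/5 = -1.20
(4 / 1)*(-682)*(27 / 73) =-73656 / 73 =-1008.99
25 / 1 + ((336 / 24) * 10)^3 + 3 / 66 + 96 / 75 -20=1509203479 / 550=2744006.33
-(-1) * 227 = 227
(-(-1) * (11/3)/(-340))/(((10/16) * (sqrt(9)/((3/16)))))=-11/10200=-0.00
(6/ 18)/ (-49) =-1/ 147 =-0.01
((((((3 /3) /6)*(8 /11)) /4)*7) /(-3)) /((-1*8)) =0.01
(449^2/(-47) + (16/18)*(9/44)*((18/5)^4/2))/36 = -1381073003/11632500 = -118.73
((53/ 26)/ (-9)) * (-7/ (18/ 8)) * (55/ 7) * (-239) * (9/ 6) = -696685/ 351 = -1984.86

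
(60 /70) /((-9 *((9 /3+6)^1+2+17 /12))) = -8 /1043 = -0.01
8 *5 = 40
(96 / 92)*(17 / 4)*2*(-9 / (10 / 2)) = -1836 / 115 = -15.97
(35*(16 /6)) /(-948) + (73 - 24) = 34769 /711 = 48.90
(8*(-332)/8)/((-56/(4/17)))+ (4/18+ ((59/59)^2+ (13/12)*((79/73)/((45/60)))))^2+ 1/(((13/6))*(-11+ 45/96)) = 227773874378/25003939779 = 9.11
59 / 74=0.80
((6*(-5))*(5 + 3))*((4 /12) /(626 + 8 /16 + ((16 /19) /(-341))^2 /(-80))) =-33581952800 /262988667833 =-0.13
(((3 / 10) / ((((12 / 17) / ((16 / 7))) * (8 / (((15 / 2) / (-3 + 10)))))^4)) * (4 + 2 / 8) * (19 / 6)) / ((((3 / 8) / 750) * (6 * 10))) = 84304009375 / 17709468672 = 4.76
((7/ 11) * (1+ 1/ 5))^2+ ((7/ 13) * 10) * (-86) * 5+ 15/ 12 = -363921647/ 157300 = -2313.55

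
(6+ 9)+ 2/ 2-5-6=5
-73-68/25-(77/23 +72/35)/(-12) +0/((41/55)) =-75.27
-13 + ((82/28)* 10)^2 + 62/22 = 456787/539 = 847.47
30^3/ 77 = 350.65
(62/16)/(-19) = -31/152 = -0.20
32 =32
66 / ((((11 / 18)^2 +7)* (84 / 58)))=103356 / 16723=6.18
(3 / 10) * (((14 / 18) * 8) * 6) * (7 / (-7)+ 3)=112 / 5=22.40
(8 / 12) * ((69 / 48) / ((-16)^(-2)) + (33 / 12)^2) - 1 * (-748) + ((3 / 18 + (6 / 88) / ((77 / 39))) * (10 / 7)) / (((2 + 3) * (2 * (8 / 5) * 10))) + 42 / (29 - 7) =1138693445 / 1138368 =1000.29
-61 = -61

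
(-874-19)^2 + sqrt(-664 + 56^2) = 2 * sqrt(618) + 797449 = 797498.72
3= 3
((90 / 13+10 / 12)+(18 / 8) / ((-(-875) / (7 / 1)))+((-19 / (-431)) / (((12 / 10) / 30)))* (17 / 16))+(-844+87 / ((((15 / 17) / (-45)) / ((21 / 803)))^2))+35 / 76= -279999720240248621 / 411866590278000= -679.83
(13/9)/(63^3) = 13/2250423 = 0.00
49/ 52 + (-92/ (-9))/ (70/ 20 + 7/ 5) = 69449/ 22932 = 3.03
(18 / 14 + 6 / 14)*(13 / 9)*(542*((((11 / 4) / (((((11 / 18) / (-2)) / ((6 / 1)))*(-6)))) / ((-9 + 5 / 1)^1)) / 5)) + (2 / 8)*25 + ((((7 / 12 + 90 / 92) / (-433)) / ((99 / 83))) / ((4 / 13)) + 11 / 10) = -988201278431 / 1656380880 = -596.60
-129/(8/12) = -387/2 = -193.50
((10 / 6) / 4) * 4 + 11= 38 / 3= 12.67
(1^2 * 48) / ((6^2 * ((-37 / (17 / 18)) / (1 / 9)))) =-34 / 8991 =-0.00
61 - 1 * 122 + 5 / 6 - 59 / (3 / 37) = -4727 / 6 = -787.83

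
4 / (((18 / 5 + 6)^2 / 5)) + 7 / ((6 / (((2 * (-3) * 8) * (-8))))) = 258173 / 576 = 448.22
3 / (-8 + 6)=-3 / 2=-1.50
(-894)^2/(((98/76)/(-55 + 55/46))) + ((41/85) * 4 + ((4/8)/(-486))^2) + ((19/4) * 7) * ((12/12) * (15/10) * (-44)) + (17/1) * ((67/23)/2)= -3018446810996988493/90505583280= -33350945.89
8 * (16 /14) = 64 /7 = 9.14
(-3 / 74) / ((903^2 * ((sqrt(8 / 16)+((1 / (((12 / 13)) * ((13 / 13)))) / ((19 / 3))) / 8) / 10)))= 39520 / 1857102423393 - 924160 * sqrt(2) / 1857102423393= -0.00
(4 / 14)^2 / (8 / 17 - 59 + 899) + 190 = 33255337 / 175028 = 190.00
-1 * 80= -80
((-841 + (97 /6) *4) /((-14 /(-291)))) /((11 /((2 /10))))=-293.39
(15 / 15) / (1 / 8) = 8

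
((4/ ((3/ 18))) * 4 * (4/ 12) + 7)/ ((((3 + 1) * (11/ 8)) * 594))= 13/ 1089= 0.01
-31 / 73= -0.42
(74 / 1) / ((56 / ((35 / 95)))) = 37 / 76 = 0.49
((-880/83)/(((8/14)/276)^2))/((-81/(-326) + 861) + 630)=-22308649440/13450067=-1658.63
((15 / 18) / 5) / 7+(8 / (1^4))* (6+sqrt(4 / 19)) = 16* sqrt(19) / 19+2017 / 42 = 51.69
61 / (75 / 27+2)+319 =14266 / 43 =331.77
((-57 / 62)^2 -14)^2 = 2557021489 / 14776336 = 173.05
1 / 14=0.07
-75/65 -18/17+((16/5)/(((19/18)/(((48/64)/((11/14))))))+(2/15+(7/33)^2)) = 3929966/4572711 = 0.86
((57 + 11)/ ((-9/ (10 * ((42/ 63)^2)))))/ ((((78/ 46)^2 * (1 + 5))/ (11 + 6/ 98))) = -389936480/ 18110547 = -21.53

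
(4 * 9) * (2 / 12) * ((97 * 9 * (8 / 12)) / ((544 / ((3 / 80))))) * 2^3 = 2619 / 1360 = 1.93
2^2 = 4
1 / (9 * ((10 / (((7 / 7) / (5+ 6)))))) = 1 / 990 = 0.00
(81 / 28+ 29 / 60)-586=-122351 / 210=-582.62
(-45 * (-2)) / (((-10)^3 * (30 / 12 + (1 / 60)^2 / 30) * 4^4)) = -1215 / 8640032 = -0.00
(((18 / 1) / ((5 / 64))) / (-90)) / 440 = -0.01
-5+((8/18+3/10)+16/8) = -203/90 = -2.26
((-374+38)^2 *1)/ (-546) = -2688/ 13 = -206.77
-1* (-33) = 33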